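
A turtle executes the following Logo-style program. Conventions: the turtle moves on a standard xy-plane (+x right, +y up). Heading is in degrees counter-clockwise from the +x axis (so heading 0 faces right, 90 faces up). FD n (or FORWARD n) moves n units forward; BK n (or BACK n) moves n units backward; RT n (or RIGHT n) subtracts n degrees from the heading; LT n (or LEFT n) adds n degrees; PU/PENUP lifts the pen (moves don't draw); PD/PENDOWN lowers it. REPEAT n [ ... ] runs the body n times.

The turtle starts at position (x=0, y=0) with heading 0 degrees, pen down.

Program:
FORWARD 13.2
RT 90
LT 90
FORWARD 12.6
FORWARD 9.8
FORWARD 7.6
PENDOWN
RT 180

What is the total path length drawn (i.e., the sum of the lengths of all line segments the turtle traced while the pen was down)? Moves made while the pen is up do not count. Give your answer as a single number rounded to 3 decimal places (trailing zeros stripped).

Executing turtle program step by step:
Start: pos=(0,0), heading=0, pen down
FD 13.2: (0,0) -> (13.2,0) [heading=0, draw]
RT 90: heading 0 -> 270
LT 90: heading 270 -> 0
FD 12.6: (13.2,0) -> (25.8,0) [heading=0, draw]
FD 9.8: (25.8,0) -> (35.6,0) [heading=0, draw]
FD 7.6: (35.6,0) -> (43.2,0) [heading=0, draw]
PD: pen down
RT 180: heading 0 -> 180
Final: pos=(43.2,0), heading=180, 4 segment(s) drawn

Segment lengths:
  seg 1: (0,0) -> (13.2,0), length = 13.2
  seg 2: (13.2,0) -> (25.8,0), length = 12.6
  seg 3: (25.8,0) -> (35.6,0), length = 9.8
  seg 4: (35.6,0) -> (43.2,0), length = 7.6
Total = 43.2

Answer: 43.2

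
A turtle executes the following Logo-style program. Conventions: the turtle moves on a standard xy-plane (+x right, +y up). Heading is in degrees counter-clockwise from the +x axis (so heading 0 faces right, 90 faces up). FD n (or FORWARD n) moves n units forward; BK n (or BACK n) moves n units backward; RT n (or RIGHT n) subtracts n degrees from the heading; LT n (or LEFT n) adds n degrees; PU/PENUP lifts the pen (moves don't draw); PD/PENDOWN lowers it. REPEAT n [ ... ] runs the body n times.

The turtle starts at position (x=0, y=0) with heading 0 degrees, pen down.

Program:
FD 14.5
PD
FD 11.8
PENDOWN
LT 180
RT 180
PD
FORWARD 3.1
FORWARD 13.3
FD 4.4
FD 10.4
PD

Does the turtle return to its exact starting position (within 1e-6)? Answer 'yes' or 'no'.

Answer: no

Derivation:
Executing turtle program step by step:
Start: pos=(0,0), heading=0, pen down
FD 14.5: (0,0) -> (14.5,0) [heading=0, draw]
PD: pen down
FD 11.8: (14.5,0) -> (26.3,0) [heading=0, draw]
PD: pen down
LT 180: heading 0 -> 180
RT 180: heading 180 -> 0
PD: pen down
FD 3.1: (26.3,0) -> (29.4,0) [heading=0, draw]
FD 13.3: (29.4,0) -> (42.7,0) [heading=0, draw]
FD 4.4: (42.7,0) -> (47.1,0) [heading=0, draw]
FD 10.4: (47.1,0) -> (57.5,0) [heading=0, draw]
PD: pen down
Final: pos=(57.5,0), heading=0, 6 segment(s) drawn

Start position: (0, 0)
Final position: (57.5, 0)
Distance = 57.5; >= 1e-6 -> NOT closed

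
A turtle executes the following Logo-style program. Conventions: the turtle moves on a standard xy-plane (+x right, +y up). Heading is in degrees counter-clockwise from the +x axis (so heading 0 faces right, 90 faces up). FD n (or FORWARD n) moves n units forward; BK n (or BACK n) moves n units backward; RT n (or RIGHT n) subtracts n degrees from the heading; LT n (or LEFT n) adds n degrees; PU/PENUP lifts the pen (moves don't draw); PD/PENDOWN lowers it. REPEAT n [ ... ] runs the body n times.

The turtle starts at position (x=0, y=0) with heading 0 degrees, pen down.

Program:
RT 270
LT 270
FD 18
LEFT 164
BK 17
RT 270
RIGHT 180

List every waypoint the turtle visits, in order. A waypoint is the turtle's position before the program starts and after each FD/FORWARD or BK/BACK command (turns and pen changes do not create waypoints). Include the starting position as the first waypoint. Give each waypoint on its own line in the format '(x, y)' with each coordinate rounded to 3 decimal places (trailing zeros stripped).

Answer: (0, 0)
(18, 0)
(34.341, -4.686)

Derivation:
Executing turtle program step by step:
Start: pos=(0,0), heading=0, pen down
RT 270: heading 0 -> 90
LT 270: heading 90 -> 0
FD 18: (0,0) -> (18,0) [heading=0, draw]
LT 164: heading 0 -> 164
BK 17: (18,0) -> (34.341,-4.686) [heading=164, draw]
RT 270: heading 164 -> 254
RT 180: heading 254 -> 74
Final: pos=(34.341,-4.686), heading=74, 2 segment(s) drawn
Waypoints (3 total):
(0, 0)
(18, 0)
(34.341, -4.686)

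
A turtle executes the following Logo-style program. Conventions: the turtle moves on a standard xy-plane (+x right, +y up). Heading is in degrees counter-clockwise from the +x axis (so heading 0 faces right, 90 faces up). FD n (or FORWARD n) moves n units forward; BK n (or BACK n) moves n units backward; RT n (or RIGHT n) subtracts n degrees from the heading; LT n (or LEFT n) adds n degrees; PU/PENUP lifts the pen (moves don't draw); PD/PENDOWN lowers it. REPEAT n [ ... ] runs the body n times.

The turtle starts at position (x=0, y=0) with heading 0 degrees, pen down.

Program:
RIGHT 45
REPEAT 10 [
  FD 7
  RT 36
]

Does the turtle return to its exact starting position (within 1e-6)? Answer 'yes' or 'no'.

Executing turtle program step by step:
Start: pos=(0,0), heading=0, pen down
RT 45: heading 0 -> 315
REPEAT 10 [
  -- iteration 1/10 --
  FD 7: (0,0) -> (4.95,-4.95) [heading=315, draw]
  RT 36: heading 315 -> 279
  -- iteration 2/10 --
  FD 7: (4.95,-4.95) -> (6.045,-11.864) [heading=279, draw]
  RT 36: heading 279 -> 243
  -- iteration 3/10 --
  FD 7: (6.045,-11.864) -> (2.867,-18.101) [heading=243, draw]
  RT 36: heading 243 -> 207
  -- iteration 4/10 --
  FD 7: (2.867,-18.101) -> (-3.37,-21.279) [heading=207, draw]
  RT 36: heading 207 -> 171
  -- iteration 5/10 --
  FD 7: (-3.37,-21.279) -> (-10.284,-20.184) [heading=171, draw]
  RT 36: heading 171 -> 135
  -- iteration 6/10 --
  FD 7: (-10.284,-20.184) -> (-15.234,-15.234) [heading=135, draw]
  RT 36: heading 135 -> 99
  -- iteration 7/10 --
  FD 7: (-15.234,-15.234) -> (-16.329,-8.32) [heading=99, draw]
  RT 36: heading 99 -> 63
  -- iteration 8/10 --
  FD 7: (-16.329,-8.32) -> (-13.151,-2.083) [heading=63, draw]
  RT 36: heading 63 -> 27
  -- iteration 9/10 --
  FD 7: (-13.151,-2.083) -> (-6.914,1.095) [heading=27, draw]
  RT 36: heading 27 -> 351
  -- iteration 10/10 --
  FD 7: (-6.914,1.095) -> (0,0) [heading=351, draw]
  RT 36: heading 351 -> 315
]
Final: pos=(0,0), heading=315, 10 segment(s) drawn

Start position: (0, 0)
Final position: (0, 0)
Distance = 0; < 1e-6 -> CLOSED

Answer: yes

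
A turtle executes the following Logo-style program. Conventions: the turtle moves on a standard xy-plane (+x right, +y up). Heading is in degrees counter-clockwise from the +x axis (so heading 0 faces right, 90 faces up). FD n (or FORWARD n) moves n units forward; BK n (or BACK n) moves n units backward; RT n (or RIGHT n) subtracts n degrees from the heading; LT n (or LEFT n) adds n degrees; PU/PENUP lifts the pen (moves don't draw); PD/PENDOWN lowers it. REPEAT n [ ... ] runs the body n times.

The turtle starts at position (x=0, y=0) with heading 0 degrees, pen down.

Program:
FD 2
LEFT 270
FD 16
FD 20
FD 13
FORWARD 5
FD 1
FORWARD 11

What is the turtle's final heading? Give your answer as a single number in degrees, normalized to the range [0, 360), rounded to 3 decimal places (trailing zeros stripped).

Answer: 270

Derivation:
Executing turtle program step by step:
Start: pos=(0,0), heading=0, pen down
FD 2: (0,0) -> (2,0) [heading=0, draw]
LT 270: heading 0 -> 270
FD 16: (2,0) -> (2,-16) [heading=270, draw]
FD 20: (2,-16) -> (2,-36) [heading=270, draw]
FD 13: (2,-36) -> (2,-49) [heading=270, draw]
FD 5: (2,-49) -> (2,-54) [heading=270, draw]
FD 1: (2,-54) -> (2,-55) [heading=270, draw]
FD 11: (2,-55) -> (2,-66) [heading=270, draw]
Final: pos=(2,-66), heading=270, 7 segment(s) drawn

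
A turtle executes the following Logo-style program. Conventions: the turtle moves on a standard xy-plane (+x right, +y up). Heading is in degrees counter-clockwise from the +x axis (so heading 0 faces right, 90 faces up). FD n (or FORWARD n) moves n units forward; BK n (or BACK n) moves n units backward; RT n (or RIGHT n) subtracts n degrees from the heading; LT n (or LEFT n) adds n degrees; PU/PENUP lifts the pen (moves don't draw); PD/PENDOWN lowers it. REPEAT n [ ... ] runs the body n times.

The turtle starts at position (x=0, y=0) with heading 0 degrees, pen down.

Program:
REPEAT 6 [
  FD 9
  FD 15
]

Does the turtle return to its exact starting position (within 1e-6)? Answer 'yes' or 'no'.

Executing turtle program step by step:
Start: pos=(0,0), heading=0, pen down
REPEAT 6 [
  -- iteration 1/6 --
  FD 9: (0,0) -> (9,0) [heading=0, draw]
  FD 15: (9,0) -> (24,0) [heading=0, draw]
  -- iteration 2/6 --
  FD 9: (24,0) -> (33,0) [heading=0, draw]
  FD 15: (33,0) -> (48,0) [heading=0, draw]
  -- iteration 3/6 --
  FD 9: (48,0) -> (57,0) [heading=0, draw]
  FD 15: (57,0) -> (72,0) [heading=0, draw]
  -- iteration 4/6 --
  FD 9: (72,0) -> (81,0) [heading=0, draw]
  FD 15: (81,0) -> (96,0) [heading=0, draw]
  -- iteration 5/6 --
  FD 9: (96,0) -> (105,0) [heading=0, draw]
  FD 15: (105,0) -> (120,0) [heading=0, draw]
  -- iteration 6/6 --
  FD 9: (120,0) -> (129,0) [heading=0, draw]
  FD 15: (129,0) -> (144,0) [heading=0, draw]
]
Final: pos=(144,0), heading=0, 12 segment(s) drawn

Start position: (0, 0)
Final position: (144, 0)
Distance = 144; >= 1e-6 -> NOT closed

Answer: no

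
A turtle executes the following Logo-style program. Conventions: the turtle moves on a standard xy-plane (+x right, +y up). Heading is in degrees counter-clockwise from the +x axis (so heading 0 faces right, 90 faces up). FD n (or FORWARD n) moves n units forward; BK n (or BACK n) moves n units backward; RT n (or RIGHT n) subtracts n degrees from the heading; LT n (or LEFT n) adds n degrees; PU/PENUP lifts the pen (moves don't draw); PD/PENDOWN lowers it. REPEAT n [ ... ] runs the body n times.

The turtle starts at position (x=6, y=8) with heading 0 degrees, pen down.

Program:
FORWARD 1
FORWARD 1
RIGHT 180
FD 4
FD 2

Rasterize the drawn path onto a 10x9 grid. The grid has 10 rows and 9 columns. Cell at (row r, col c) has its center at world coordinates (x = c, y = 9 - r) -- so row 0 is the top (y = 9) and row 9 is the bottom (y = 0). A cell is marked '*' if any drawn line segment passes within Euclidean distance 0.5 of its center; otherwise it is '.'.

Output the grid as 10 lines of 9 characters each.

Segment 0: (6,8) -> (7,8)
Segment 1: (7,8) -> (8,8)
Segment 2: (8,8) -> (4,8)
Segment 3: (4,8) -> (2,8)

Answer: .........
..*******
.........
.........
.........
.........
.........
.........
.........
.........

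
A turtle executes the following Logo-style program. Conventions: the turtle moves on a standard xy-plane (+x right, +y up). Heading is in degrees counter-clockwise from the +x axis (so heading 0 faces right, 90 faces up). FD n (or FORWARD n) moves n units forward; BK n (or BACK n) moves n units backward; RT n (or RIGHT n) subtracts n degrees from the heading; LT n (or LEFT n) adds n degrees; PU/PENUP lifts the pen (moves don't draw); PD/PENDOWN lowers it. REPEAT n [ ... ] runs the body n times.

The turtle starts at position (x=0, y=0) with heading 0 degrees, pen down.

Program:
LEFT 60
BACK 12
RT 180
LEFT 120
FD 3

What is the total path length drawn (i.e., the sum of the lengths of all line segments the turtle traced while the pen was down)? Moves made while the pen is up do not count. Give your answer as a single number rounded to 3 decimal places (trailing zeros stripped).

Answer: 15

Derivation:
Executing turtle program step by step:
Start: pos=(0,0), heading=0, pen down
LT 60: heading 0 -> 60
BK 12: (0,0) -> (-6,-10.392) [heading=60, draw]
RT 180: heading 60 -> 240
LT 120: heading 240 -> 0
FD 3: (-6,-10.392) -> (-3,-10.392) [heading=0, draw]
Final: pos=(-3,-10.392), heading=0, 2 segment(s) drawn

Segment lengths:
  seg 1: (0,0) -> (-6,-10.392), length = 12
  seg 2: (-6,-10.392) -> (-3,-10.392), length = 3
Total = 15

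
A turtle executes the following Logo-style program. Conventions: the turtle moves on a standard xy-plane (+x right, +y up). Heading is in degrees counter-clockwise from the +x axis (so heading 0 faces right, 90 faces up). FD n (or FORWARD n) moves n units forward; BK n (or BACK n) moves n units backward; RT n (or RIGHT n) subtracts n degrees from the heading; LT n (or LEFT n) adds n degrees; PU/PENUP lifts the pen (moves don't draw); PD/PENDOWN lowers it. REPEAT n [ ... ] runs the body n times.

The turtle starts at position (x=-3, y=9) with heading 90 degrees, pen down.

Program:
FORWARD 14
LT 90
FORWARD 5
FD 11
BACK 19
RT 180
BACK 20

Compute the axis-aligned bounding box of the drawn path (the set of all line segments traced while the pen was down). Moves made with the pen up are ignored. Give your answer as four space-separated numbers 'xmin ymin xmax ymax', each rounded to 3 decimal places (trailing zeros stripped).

Executing turtle program step by step:
Start: pos=(-3,9), heading=90, pen down
FD 14: (-3,9) -> (-3,23) [heading=90, draw]
LT 90: heading 90 -> 180
FD 5: (-3,23) -> (-8,23) [heading=180, draw]
FD 11: (-8,23) -> (-19,23) [heading=180, draw]
BK 19: (-19,23) -> (0,23) [heading=180, draw]
RT 180: heading 180 -> 0
BK 20: (0,23) -> (-20,23) [heading=0, draw]
Final: pos=(-20,23), heading=0, 5 segment(s) drawn

Segment endpoints: x in {-20, -19, -8, -3, -3, 0}, y in {9, 23, 23}
xmin=-20, ymin=9, xmax=0, ymax=23

Answer: -20 9 0 23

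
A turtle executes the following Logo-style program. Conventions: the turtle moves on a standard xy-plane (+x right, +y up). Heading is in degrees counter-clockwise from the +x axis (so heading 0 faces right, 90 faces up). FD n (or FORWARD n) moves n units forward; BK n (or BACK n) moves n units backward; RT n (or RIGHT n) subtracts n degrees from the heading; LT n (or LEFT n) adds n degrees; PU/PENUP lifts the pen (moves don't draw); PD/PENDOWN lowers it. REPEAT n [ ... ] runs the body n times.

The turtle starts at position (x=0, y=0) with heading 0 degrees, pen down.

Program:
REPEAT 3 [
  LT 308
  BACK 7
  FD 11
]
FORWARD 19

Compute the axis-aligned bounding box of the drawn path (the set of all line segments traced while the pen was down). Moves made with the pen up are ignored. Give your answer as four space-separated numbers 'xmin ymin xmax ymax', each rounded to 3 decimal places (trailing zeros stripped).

Answer: -19.517 -16.388 7.89 5.516

Derivation:
Executing turtle program step by step:
Start: pos=(0,0), heading=0, pen down
REPEAT 3 [
  -- iteration 1/3 --
  LT 308: heading 0 -> 308
  BK 7: (0,0) -> (-4.31,5.516) [heading=308, draw]
  FD 11: (-4.31,5.516) -> (2.463,-3.152) [heading=308, draw]
  -- iteration 2/3 --
  LT 308: heading 308 -> 256
  BK 7: (2.463,-3.152) -> (4.156,3.64) [heading=256, draw]
  FD 11: (4.156,3.64) -> (1.495,-7.033) [heading=256, draw]
  -- iteration 3/3 --
  LT 308: heading 256 -> 204
  BK 7: (1.495,-7.033) -> (7.89,-4.186) [heading=204, draw]
  FD 11: (7.89,-4.186) -> (-2.159,-8.66) [heading=204, draw]
]
FD 19: (-2.159,-8.66) -> (-19.517,-16.388) [heading=204, draw]
Final: pos=(-19.517,-16.388), heading=204, 7 segment(s) drawn

Segment endpoints: x in {-19.517, -4.31, -2.159, 0, 1.495, 2.463, 4.156, 7.89}, y in {-16.388, -8.66, -7.033, -4.186, -3.152, 0, 3.64, 5.516}
xmin=-19.517, ymin=-16.388, xmax=7.89, ymax=5.516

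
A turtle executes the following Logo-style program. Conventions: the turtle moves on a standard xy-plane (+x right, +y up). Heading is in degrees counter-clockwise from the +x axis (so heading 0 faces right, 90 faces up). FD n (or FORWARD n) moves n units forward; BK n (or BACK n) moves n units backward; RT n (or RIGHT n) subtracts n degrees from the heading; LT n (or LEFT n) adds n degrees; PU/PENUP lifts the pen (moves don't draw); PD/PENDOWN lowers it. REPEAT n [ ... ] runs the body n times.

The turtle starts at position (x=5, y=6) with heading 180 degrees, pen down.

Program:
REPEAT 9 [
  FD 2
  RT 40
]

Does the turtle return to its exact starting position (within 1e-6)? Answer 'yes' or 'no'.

Executing turtle program step by step:
Start: pos=(5,6), heading=180, pen down
REPEAT 9 [
  -- iteration 1/9 --
  FD 2: (5,6) -> (3,6) [heading=180, draw]
  RT 40: heading 180 -> 140
  -- iteration 2/9 --
  FD 2: (3,6) -> (1.468,7.286) [heading=140, draw]
  RT 40: heading 140 -> 100
  -- iteration 3/9 --
  FD 2: (1.468,7.286) -> (1.121,9.255) [heading=100, draw]
  RT 40: heading 100 -> 60
  -- iteration 4/9 --
  FD 2: (1.121,9.255) -> (2.121,10.987) [heading=60, draw]
  RT 40: heading 60 -> 20
  -- iteration 5/9 --
  FD 2: (2.121,10.987) -> (4,11.671) [heading=20, draw]
  RT 40: heading 20 -> 340
  -- iteration 6/9 --
  FD 2: (4,11.671) -> (5.879,10.987) [heading=340, draw]
  RT 40: heading 340 -> 300
  -- iteration 7/9 --
  FD 2: (5.879,10.987) -> (6.879,9.255) [heading=300, draw]
  RT 40: heading 300 -> 260
  -- iteration 8/9 --
  FD 2: (6.879,9.255) -> (6.532,7.286) [heading=260, draw]
  RT 40: heading 260 -> 220
  -- iteration 9/9 --
  FD 2: (6.532,7.286) -> (5,6) [heading=220, draw]
  RT 40: heading 220 -> 180
]
Final: pos=(5,6), heading=180, 9 segment(s) drawn

Start position: (5, 6)
Final position: (5, 6)
Distance = 0; < 1e-6 -> CLOSED

Answer: yes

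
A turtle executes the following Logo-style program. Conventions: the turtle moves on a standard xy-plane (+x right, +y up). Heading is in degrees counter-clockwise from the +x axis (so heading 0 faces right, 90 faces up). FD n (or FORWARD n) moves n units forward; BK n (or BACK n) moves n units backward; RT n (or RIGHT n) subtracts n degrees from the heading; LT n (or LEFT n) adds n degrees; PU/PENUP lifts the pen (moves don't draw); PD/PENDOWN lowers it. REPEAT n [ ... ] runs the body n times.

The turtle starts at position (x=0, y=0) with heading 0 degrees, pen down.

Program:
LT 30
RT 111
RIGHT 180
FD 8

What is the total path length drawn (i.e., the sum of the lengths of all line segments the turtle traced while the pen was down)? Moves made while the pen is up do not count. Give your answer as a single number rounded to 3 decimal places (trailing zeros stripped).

Answer: 8

Derivation:
Executing turtle program step by step:
Start: pos=(0,0), heading=0, pen down
LT 30: heading 0 -> 30
RT 111: heading 30 -> 279
RT 180: heading 279 -> 99
FD 8: (0,0) -> (-1.251,7.902) [heading=99, draw]
Final: pos=(-1.251,7.902), heading=99, 1 segment(s) drawn

Segment lengths:
  seg 1: (0,0) -> (-1.251,7.902), length = 8
Total = 8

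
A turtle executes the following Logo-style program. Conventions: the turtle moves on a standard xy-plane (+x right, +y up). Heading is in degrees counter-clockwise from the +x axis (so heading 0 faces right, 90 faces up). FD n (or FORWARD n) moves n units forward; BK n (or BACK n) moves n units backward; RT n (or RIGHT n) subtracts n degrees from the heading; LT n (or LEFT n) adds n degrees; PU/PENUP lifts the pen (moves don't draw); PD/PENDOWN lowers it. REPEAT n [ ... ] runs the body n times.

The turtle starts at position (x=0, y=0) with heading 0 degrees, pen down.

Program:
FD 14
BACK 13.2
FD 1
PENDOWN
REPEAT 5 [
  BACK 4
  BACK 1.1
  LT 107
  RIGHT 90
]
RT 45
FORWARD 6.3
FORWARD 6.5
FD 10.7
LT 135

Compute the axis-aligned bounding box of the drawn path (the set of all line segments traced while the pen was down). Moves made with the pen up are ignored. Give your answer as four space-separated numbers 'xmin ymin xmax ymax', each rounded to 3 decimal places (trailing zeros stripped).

Executing turtle program step by step:
Start: pos=(0,0), heading=0, pen down
FD 14: (0,0) -> (14,0) [heading=0, draw]
BK 13.2: (14,0) -> (0.8,0) [heading=0, draw]
FD 1: (0.8,0) -> (1.8,0) [heading=0, draw]
PD: pen down
REPEAT 5 [
  -- iteration 1/5 --
  BK 4: (1.8,0) -> (-2.2,0) [heading=0, draw]
  BK 1.1: (-2.2,0) -> (-3.3,0) [heading=0, draw]
  LT 107: heading 0 -> 107
  RT 90: heading 107 -> 17
  -- iteration 2/5 --
  BK 4: (-3.3,0) -> (-7.125,-1.169) [heading=17, draw]
  BK 1.1: (-7.125,-1.169) -> (-8.177,-1.491) [heading=17, draw]
  LT 107: heading 17 -> 124
  RT 90: heading 124 -> 34
  -- iteration 3/5 --
  BK 4: (-8.177,-1.491) -> (-11.493,-3.728) [heading=34, draw]
  BK 1.1: (-11.493,-3.728) -> (-12.405,-4.343) [heading=34, draw]
  LT 107: heading 34 -> 141
  RT 90: heading 141 -> 51
  -- iteration 4/5 --
  BK 4: (-12.405,-4.343) -> (-14.923,-7.452) [heading=51, draw]
  BK 1.1: (-14.923,-7.452) -> (-15.615,-8.306) [heading=51, draw]
  LT 107: heading 51 -> 158
  RT 90: heading 158 -> 68
  -- iteration 5/5 --
  BK 4: (-15.615,-8.306) -> (-17.113,-12.015) [heading=68, draw]
  BK 1.1: (-17.113,-12.015) -> (-17.525,-13.035) [heading=68, draw]
  LT 107: heading 68 -> 175
  RT 90: heading 175 -> 85
]
RT 45: heading 85 -> 40
FD 6.3: (-17.525,-13.035) -> (-12.699,-8.985) [heading=40, draw]
FD 6.5: (-12.699,-8.985) -> (-7.72,-4.807) [heading=40, draw]
FD 10.7: (-7.72,-4.807) -> (0.477,2.07) [heading=40, draw]
LT 135: heading 40 -> 175
Final: pos=(0.477,2.07), heading=175, 16 segment(s) drawn

Segment endpoints: x in {-17.525, -17.113, -15.615, -14.923, -12.699, -12.405, -11.493, -8.177, -7.72, -7.125, -3.3, -2.2, 0, 0.477, 0.8, 1.8, 14}, y in {-13.035, -12.015, -8.985, -8.306, -7.452, -4.807, -4.343, -3.728, -1.491, -1.169, 0, 2.07}
xmin=-17.525, ymin=-13.035, xmax=14, ymax=2.07

Answer: -17.525 -13.035 14 2.07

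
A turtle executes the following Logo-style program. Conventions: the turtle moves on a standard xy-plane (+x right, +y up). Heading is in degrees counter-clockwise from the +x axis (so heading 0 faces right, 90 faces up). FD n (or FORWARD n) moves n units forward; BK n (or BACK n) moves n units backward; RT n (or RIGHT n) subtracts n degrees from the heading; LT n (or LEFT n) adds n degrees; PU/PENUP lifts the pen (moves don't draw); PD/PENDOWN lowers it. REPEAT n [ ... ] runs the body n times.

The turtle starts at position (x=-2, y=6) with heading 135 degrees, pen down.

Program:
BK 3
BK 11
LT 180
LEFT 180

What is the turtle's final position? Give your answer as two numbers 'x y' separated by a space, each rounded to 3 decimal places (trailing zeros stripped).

Executing turtle program step by step:
Start: pos=(-2,6), heading=135, pen down
BK 3: (-2,6) -> (0.121,3.879) [heading=135, draw]
BK 11: (0.121,3.879) -> (7.899,-3.899) [heading=135, draw]
LT 180: heading 135 -> 315
LT 180: heading 315 -> 135
Final: pos=(7.899,-3.899), heading=135, 2 segment(s) drawn

Answer: 7.899 -3.899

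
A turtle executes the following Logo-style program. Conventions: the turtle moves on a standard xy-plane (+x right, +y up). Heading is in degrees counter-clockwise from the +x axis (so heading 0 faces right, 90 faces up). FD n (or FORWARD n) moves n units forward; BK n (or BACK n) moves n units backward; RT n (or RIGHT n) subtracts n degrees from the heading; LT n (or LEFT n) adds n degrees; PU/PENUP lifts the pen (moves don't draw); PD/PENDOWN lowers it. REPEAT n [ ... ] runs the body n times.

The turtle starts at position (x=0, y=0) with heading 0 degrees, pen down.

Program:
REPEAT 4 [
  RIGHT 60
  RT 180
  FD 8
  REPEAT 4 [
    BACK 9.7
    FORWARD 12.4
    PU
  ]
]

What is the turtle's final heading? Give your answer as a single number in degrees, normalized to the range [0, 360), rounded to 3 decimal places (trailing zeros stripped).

Executing turtle program step by step:
Start: pos=(0,0), heading=0, pen down
REPEAT 4 [
  -- iteration 1/4 --
  RT 60: heading 0 -> 300
  RT 180: heading 300 -> 120
  FD 8: (0,0) -> (-4,6.928) [heading=120, draw]
  REPEAT 4 [
    -- iteration 1/4 --
    BK 9.7: (-4,6.928) -> (0.85,-1.472) [heading=120, draw]
    FD 12.4: (0.85,-1.472) -> (-5.35,9.266) [heading=120, draw]
    PU: pen up
    -- iteration 2/4 --
    BK 9.7: (-5.35,9.266) -> (-0.5,0.866) [heading=120, move]
    FD 12.4: (-0.5,0.866) -> (-6.7,11.605) [heading=120, move]
    PU: pen up
    -- iteration 3/4 --
    BK 9.7: (-6.7,11.605) -> (-1.85,3.204) [heading=120, move]
    FD 12.4: (-1.85,3.204) -> (-8.05,13.943) [heading=120, move]
    PU: pen up
    -- iteration 4/4 --
    BK 9.7: (-8.05,13.943) -> (-3.2,5.543) [heading=120, move]
    FD 12.4: (-3.2,5.543) -> (-9.4,16.281) [heading=120, move]
    PU: pen up
  ]
  -- iteration 2/4 --
  RT 60: heading 120 -> 60
  RT 180: heading 60 -> 240
  FD 8: (-9.4,16.281) -> (-13.4,9.353) [heading=240, move]
  REPEAT 4 [
    -- iteration 1/4 --
    BK 9.7: (-13.4,9.353) -> (-8.55,17.754) [heading=240, move]
    FD 12.4: (-8.55,17.754) -> (-14.75,7.015) [heading=240, move]
    PU: pen up
    -- iteration 2/4 --
    BK 9.7: (-14.75,7.015) -> (-9.9,15.415) [heading=240, move]
    FD 12.4: (-9.9,15.415) -> (-16.1,4.677) [heading=240, move]
    PU: pen up
    -- iteration 3/4 --
    BK 9.7: (-16.1,4.677) -> (-11.25,13.077) [heading=240, move]
    FD 12.4: (-11.25,13.077) -> (-17.45,2.338) [heading=240, move]
    PU: pen up
    -- iteration 4/4 --
    BK 9.7: (-17.45,2.338) -> (-12.6,10.739) [heading=240, move]
    FD 12.4: (-12.6,10.739) -> (-18.8,0) [heading=240, move]
    PU: pen up
  ]
  -- iteration 3/4 --
  RT 60: heading 240 -> 180
  RT 180: heading 180 -> 0
  FD 8: (-18.8,0) -> (-10.8,0) [heading=0, move]
  REPEAT 4 [
    -- iteration 1/4 --
    BK 9.7: (-10.8,0) -> (-20.5,0) [heading=0, move]
    FD 12.4: (-20.5,0) -> (-8.1,0) [heading=0, move]
    PU: pen up
    -- iteration 2/4 --
    BK 9.7: (-8.1,0) -> (-17.8,0) [heading=0, move]
    FD 12.4: (-17.8,0) -> (-5.4,0) [heading=0, move]
    PU: pen up
    -- iteration 3/4 --
    BK 9.7: (-5.4,0) -> (-15.1,0) [heading=0, move]
    FD 12.4: (-15.1,0) -> (-2.7,0) [heading=0, move]
    PU: pen up
    -- iteration 4/4 --
    BK 9.7: (-2.7,0) -> (-12.4,0) [heading=0, move]
    FD 12.4: (-12.4,0) -> (0,0) [heading=0, move]
    PU: pen up
  ]
  -- iteration 4/4 --
  RT 60: heading 0 -> 300
  RT 180: heading 300 -> 120
  FD 8: (0,0) -> (-4,6.928) [heading=120, move]
  REPEAT 4 [
    -- iteration 1/4 --
    BK 9.7: (-4,6.928) -> (0.85,-1.472) [heading=120, move]
    FD 12.4: (0.85,-1.472) -> (-5.35,9.266) [heading=120, move]
    PU: pen up
    -- iteration 2/4 --
    BK 9.7: (-5.35,9.266) -> (-0.5,0.866) [heading=120, move]
    FD 12.4: (-0.5,0.866) -> (-6.7,11.605) [heading=120, move]
    PU: pen up
    -- iteration 3/4 --
    BK 9.7: (-6.7,11.605) -> (-1.85,3.204) [heading=120, move]
    FD 12.4: (-1.85,3.204) -> (-8.05,13.943) [heading=120, move]
    PU: pen up
    -- iteration 4/4 --
    BK 9.7: (-8.05,13.943) -> (-3.2,5.543) [heading=120, move]
    FD 12.4: (-3.2,5.543) -> (-9.4,16.281) [heading=120, move]
    PU: pen up
  ]
]
Final: pos=(-9.4,16.281), heading=120, 3 segment(s) drawn

Answer: 120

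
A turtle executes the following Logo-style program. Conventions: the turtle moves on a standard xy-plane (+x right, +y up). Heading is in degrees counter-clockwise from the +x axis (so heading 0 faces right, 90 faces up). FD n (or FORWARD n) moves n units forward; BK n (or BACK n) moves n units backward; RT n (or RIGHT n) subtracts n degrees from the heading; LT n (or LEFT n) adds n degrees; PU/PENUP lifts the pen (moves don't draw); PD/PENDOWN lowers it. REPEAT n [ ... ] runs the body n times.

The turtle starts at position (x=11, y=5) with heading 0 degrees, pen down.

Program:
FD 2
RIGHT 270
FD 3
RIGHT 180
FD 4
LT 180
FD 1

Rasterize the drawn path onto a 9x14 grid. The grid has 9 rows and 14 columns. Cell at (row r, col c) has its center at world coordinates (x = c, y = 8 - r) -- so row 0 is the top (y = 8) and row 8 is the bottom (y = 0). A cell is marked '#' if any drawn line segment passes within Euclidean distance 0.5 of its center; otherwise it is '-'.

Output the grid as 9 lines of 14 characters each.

Segment 0: (11,5) -> (13,5)
Segment 1: (13,5) -> (13,8)
Segment 2: (13,8) -> (13,4)
Segment 3: (13,4) -> (13,5)

Answer: -------------#
-------------#
-------------#
-----------###
-------------#
--------------
--------------
--------------
--------------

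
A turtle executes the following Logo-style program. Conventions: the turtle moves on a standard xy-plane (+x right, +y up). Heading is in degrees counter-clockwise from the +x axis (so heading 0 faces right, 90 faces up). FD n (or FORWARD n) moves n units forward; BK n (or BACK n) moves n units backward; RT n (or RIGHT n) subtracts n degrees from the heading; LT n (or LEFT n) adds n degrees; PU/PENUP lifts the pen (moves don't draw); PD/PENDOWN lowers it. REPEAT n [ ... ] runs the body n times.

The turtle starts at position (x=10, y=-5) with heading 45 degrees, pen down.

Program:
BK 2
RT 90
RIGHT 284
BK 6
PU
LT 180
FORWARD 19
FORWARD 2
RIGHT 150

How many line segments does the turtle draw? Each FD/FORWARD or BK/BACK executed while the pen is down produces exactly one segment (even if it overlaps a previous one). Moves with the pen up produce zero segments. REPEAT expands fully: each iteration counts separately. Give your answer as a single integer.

Answer: 2

Derivation:
Executing turtle program step by step:
Start: pos=(10,-5), heading=45, pen down
BK 2: (10,-5) -> (8.586,-6.414) [heading=45, draw]
RT 90: heading 45 -> 315
RT 284: heading 315 -> 31
BK 6: (8.586,-6.414) -> (3.443,-9.504) [heading=31, draw]
PU: pen up
LT 180: heading 31 -> 211
FD 19: (3.443,-9.504) -> (-12.843,-19.29) [heading=211, move]
FD 2: (-12.843,-19.29) -> (-14.558,-20.32) [heading=211, move]
RT 150: heading 211 -> 61
Final: pos=(-14.558,-20.32), heading=61, 2 segment(s) drawn
Segments drawn: 2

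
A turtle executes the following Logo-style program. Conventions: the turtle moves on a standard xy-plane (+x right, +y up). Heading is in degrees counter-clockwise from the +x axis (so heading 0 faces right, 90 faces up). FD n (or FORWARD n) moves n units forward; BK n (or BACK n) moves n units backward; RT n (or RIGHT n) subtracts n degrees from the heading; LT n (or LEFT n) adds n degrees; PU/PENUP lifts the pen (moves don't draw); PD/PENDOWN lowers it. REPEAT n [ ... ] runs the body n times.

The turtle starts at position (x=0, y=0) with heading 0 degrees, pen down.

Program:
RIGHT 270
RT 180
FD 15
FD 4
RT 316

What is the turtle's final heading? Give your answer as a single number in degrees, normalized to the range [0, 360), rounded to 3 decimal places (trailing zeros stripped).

Answer: 314

Derivation:
Executing turtle program step by step:
Start: pos=(0,0), heading=0, pen down
RT 270: heading 0 -> 90
RT 180: heading 90 -> 270
FD 15: (0,0) -> (0,-15) [heading=270, draw]
FD 4: (0,-15) -> (0,-19) [heading=270, draw]
RT 316: heading 270 -> 314
Final: pos=(0,-19), heading=314, 2 segment(s) drawn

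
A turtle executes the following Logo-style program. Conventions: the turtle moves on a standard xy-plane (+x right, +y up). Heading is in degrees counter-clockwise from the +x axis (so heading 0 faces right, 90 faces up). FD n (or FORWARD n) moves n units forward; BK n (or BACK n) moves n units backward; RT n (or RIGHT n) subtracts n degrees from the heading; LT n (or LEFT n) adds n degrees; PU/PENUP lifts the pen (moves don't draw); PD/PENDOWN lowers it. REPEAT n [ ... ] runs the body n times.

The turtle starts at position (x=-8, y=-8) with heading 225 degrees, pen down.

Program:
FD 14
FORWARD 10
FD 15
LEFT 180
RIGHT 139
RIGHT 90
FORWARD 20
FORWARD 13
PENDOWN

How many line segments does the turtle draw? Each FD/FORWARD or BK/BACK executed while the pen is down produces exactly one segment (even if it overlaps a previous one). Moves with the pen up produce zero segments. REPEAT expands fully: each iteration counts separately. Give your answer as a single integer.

Executing turtle program step by step:
Start: pos=(-8,-8), heading=225, pen down
FD 14: (-8,-8) -> (-17.899,-17.899) [heading=225, draw]
FD 10: (-17.899,-17.899) -> (-24.971,-24.971) [heading=225, draw]
FD 15: (-24.971,-24.971) -> (-35.577,-35.577) [heading=225, draw]
LT 180: heading 225 -> 45
RT 139: heading 45 -> 266
RT 90: heading 266 -> 176
FD 20: (-35.577,-35.577) -> (-55.528,-34.182) [heading=176, draw]
FD 13: (-55.528,-34.182) -> (-68.497,-33.275) [heading=176, draw]
PD: pen down
Final: pos=(-68.497,-33.275), heading=176, 5 segment(s) drawn
Segments drawn: 5

Answer: 5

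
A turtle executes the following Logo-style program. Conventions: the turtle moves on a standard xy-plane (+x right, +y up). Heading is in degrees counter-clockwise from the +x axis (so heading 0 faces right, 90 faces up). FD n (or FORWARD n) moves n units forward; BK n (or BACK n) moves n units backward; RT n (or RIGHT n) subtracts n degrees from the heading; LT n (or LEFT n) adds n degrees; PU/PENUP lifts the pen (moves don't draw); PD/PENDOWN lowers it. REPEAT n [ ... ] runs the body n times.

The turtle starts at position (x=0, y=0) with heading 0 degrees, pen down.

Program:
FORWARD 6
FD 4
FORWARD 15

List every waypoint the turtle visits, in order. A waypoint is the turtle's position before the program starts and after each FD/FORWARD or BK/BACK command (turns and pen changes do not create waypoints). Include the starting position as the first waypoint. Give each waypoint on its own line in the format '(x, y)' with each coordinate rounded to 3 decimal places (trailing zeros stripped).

Executing turtle program step by step:
Start: pos=(0,0), heading=0, pen down
FD 6: (0,0) -> (6,0) [heading=0, draw]
FD 4: (6,0) -> (10,0) [heading=0, draw]
FD 15: (10,0) -> (25,0) [heading=0, draw]
Final: pos=(25,0), heading=0, 3 segment(s) drawn
Waypoints (4 total):
(0, 0)
(6, 0)
(10, 0)
(25, 0)

Answer: (0, 0)
(6, 0)
(10, 0)
(25, 0)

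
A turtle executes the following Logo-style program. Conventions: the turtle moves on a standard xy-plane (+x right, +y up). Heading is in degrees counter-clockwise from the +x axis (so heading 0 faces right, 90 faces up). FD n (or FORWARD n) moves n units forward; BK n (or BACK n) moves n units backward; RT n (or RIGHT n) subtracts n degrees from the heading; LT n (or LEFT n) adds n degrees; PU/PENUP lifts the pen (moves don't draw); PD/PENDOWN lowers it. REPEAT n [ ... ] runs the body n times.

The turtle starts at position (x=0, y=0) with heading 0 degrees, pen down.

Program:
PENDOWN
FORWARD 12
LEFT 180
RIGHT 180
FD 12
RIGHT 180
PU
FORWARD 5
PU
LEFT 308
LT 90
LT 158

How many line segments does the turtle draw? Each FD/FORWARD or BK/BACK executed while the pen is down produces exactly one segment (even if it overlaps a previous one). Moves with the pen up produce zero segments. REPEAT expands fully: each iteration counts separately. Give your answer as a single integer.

Executing turtle program step by step:
Start: pos=(0,0), heading=0, pen down
PD: pen down
FD 12: (0,0) -> (12,0) [heading=0, draw]
LT 180: heading 0 -> 180
RT 180: heading 180 -> 0
FD 12: (12,0) -> (24,0) [heading=0, draw]
RT 180: heading 0 -> 180
PU: pen up
FD 5: (24,0) -> (19,0) [heading=180, move]
PU: pen up
LT 308: heading 180 -> 128
LT 90: heading 128 -> 218
LT 158: heading 218 -> 16
Final: pos=(19,0), heading=16, 2 segment(s) drawn
Segments drawn: 2

Answer: 2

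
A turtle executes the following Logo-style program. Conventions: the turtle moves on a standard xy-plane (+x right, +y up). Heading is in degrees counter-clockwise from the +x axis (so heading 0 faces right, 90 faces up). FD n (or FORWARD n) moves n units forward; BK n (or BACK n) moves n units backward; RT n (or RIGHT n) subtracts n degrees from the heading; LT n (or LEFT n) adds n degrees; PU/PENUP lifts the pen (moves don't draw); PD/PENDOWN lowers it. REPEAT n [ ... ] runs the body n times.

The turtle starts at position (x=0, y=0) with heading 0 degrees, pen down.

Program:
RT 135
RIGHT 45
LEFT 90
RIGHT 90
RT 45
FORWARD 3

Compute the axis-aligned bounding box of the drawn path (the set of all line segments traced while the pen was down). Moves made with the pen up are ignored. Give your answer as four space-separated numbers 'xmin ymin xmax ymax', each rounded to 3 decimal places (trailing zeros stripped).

Executing turtle program step by step:
Start: pos=(0,0), heading=0, pen down
RT 135: heading 0 -> 225
RT 45: heading 225 -> 180
LT 90: heading 180 -> 270
RT 90: heading 270 -> 180
RT 45: heading 180 -> 135
FD 3: (0,0) -> (-2.121,2.121) [heading=135, draw]
Final: pos=(-2.121,2.121), heading=135, 1 segment(s) drawn

Segment endpoints: x in {-2.121, 0}, y in {0, 2.121}
xmin=-2.121, ymin=0, xmax=0, ymax=2.121

Answer: -2.121 0 0 2.121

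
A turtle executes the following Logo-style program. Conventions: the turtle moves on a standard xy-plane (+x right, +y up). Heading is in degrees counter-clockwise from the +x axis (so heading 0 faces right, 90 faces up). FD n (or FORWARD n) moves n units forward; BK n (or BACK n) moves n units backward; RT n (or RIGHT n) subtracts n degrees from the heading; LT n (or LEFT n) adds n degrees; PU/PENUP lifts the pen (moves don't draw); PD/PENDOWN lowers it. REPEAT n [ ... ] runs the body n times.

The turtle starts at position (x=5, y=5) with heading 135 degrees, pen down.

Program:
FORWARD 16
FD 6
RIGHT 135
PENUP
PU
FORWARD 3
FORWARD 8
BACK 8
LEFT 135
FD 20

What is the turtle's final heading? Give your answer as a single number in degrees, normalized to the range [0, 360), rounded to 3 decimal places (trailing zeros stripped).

Answer: 135

Derivation:
Executing turtle program step by step:
Start: pos=(5,5), heading=135, pen down
FD 16: (5,5) -> (-6.314,16.314) [heading=135, draw]
FD 6: (-6.314,16.314) -> (-10.556,20.556) [heading=135, draw]
RT 135: heading 135 -> 0
PU: pen up
PU: pen up
FD 3: (-10.556,20.556) -> (-7.556,20.556) [heading=0, move]
FD 8: (-7.556,20.556) -> (0.444,20.556) [heading=0, move]
BK 8: (0.444,20.556) -> (-7.556,20.556) [heading=0, move]
LT 135: heading 0 -> 135
FD 20: (-7.556,20.556) -> (-21.698,34.698) [heading=135, move]
Final: pos=(-21.698,34.698), heading=135, 2 segment(s) drawn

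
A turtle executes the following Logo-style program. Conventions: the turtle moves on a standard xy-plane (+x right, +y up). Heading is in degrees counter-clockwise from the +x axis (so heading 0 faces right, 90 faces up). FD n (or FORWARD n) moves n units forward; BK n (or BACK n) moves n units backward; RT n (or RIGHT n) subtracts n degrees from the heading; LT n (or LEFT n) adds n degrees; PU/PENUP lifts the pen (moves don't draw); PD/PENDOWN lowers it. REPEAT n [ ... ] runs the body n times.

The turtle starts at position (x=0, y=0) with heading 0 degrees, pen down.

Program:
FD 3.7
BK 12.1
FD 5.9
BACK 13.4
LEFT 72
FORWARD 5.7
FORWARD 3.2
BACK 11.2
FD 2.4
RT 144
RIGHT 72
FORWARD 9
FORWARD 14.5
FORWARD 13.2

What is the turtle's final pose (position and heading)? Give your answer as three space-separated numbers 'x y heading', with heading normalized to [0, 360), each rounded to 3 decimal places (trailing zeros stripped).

Answer: -45.56 -21.477 216

Derivation:
Executing turtle program step by step:
Start: pos=(0,0), heading=0, pen down
FD 3.7: (0,0) -> (3.7,0) [heading=0, draw]
BK 12.1: (3.7,0) -> (-8.4,0) [heading=0, draw]
FD 5.9: (-8.4,0) -> (-2.5,0) [heading=0, draw]
BK 13.4: (-2.5,0) -> (-15.9,0) [heading=0, draw]
LT 72: heading 0 -> 72
FD 5.7: (-15.9,0) -> (-14.139,5.421) [heading=72, draw]
FD 3.2: (-14.139,5.421) -> (-13.15,8.464) [heading=72, draw]
BK 11.2: (-13.15,8.464) -> (-16.611,-2.187) [heading=72, draw]
FD 2.4: (-16.611,-2.187) -> (-15.869,0.095) [heading=72, draw]
RT 144: heading 72 -> 288
RT 72: heading 288 -> 216
FD 9: (-15.869,0.095) -> (-23.15,-5.195) [heading=216, draw]
FD 14.5: (-23.15,-5.195) -> (-34.881,-13.718) [heading=216, draw]
FD 13.2: (-34.881,-13.718) -> (-45.56,-21.477) [heading=216, draw]
Final: pos=(-45.56,-21.477), heading=216, 11 segment(s) drawn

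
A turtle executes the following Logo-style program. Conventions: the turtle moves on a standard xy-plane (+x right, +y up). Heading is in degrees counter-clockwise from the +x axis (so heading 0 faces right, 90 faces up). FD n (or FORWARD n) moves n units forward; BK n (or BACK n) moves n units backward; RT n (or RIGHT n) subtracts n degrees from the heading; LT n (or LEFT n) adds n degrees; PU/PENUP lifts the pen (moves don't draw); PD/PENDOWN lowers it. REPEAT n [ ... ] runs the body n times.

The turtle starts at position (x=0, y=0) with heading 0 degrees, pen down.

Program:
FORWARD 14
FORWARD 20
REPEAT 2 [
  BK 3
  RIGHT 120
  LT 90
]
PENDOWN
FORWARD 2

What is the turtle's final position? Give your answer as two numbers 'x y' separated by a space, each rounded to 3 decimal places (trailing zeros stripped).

Answer: 29.402 -0.232

Derivation:
Executing turtle program step by step:
Start: pos=(0,0), heading=0, pen down
FD 14: (0,0) -> (14,0) [heading=0, draw]
FD 20: (14,0) -> (34,0) [heading=0, draw]
REPEAT 2 [
  -- iteration 1/2 --
  BK 3: (34,0) -> (31,0) [heading=0, draw]
  RT 120: heading 0 -> 240
  LT 90: heading 240 -> 330
  -- iteration 2/2 --
  BK 3: (31,0) -> (28.402,1.5) [heading=330, draw]
  RT 120: heading 330 -> 210
  LT 90: heading 210 -> 300
]
PD: pen down
FD 2: (28.402,1.5) -> (29.402,-0.232) [heading=300, draw]
Final: pos=(29.402,-0.232), heading=300, 5 segment(s) drawn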